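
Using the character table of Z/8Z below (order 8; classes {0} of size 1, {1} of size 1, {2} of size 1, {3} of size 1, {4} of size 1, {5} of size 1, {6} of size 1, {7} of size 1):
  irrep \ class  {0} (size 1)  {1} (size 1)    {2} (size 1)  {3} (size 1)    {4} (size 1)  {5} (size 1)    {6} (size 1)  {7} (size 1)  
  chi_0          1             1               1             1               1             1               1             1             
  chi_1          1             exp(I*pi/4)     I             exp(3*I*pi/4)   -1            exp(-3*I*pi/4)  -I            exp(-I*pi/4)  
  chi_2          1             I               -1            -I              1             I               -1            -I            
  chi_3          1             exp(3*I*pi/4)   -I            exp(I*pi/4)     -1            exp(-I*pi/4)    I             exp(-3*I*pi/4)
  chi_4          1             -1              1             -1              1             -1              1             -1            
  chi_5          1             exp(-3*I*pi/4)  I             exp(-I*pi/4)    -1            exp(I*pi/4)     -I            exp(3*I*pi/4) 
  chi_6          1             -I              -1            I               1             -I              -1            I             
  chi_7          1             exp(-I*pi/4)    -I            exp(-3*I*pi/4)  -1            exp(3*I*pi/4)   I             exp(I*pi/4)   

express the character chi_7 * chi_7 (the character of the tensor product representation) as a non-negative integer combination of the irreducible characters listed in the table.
chi_7 tensor chi_7 = chi_6 (all other irreducibles have multiplicity 0).

Reasoning: The character of a tensor product is the pointwise product (chi_7 * chi_7)(C) = chi_7(C) * chi_7(C):
  {0}: (1)*(1), {1}: (exp(-I*pi/4))*(exp(-I*pi/4)), {2}: (-I)*(-I), {3}: (exp(-3*I*pi/4))*(exp(-3*I*pi/4)), {4}: (-1)*(-1), {5}: (exp(3*I*pi/4))*(exp(3*I*pi/4)), {6}: (I)*(I), {7}: (exp(I*pi/4))*(exp(I*pi/4))
so (chi_7 * chi_7) takes values
  {0} -> 1, {1} -> -I, {2} -> -1, {3} -> I, {4} -> 1, {5} -> -I, {6} -> -1, {7} -> I.
Now take the inner product of this character with each irreducible chi from the table, <chi_7*chi_7, chi> = (1/8) sum_C |C| (chi_7*chi_7)(C) conj(chi(C)):
  <chi_7*chi_7, chi_0> = (1/8)[1*(1)*conj(1) + 1*(-I)*conj(1) + 1*(-1)*conj(1) + 1*(I)*conj(1) + 1*(1)*conj(1) + 1*(-I)*conj(1) + 1*(-1)*conj(1) + 1*(I)*conj(1)]
      = (1/8)[(1) + (-I) + (-1) + (I) + (1) + (-I) + (-1) + (I)] = 0/8 = 0
  <chi_7*chi_7, chi_1> = (1/8)[1*(1)*conj(1) + 1*(-I)*conj(exp(I*pi/4)) + 1*(-1)*conj(I) + 1*(I)*conj(exp(3*I*pi/4)) + 1*(1)*conj(-1) + 1*(-I)*conj(exp(-3*I*pi/4)) + 1*(-1)*conj(-I) + 1*(I)*conj(exp(-I*pi/4))]
      = (1/8)[(1) + (-exp(I*pi/4)) + (I) + (exp(-I*pi/4)) + (-1) + (-exp(-3*I*pi/4)) + (-I) + (exp(3*I*pi/4))] = 0/8 = 0
  <chi_7*chi_7, chi_2> = (1/8)[1*(1)*conj(1) + 1*(-I)*conj(I) + 1*(-1)*conj(-1) + 1*(I)*conj(-I) + 1*(1)*conj(1) + 1*(-I)*conj(I) + 1*(-1)*conj(-1) + 1*(I)*conj(-I)]
      = (1/8)[(1) + (-1) + (1) + (-1) + (1) + (-1) + (1) + (-1)] = 0/8 = 0
  <chi_7*chi_7, chi_3> = (1/8)[1*(1)*conj(1) + 1*(-I)*conj(exp(3*I*pi/4)) + 1*(-1)*conj(-I) + 1*(I)*conj(exp(I*pi/4)) + 1*(1)*conj(-1) + 1*(-I)*conj(exp(-I*pi/4)) + 1*(-1)*conj(I) + 1*(I)*conj(exp(-3*I*pi/4))]
      = (1/8)[(1) + (-exp(-I*pi/4)) + (-I) + (exp(I*pi/4)) + (-1) + (-exp(3*I*pi/4)) + (I) + (exp(-3*I*pi/4))] = 0/8 = 0
  <chi_7*chi_7, chi_4> = (1/8)[1*(1)*conj(1) + 1*(-I)*conj(-1) + 1*(-1)*conj(1) + 1*(I)*conj(-1) + 1*(1)*conj(1) + 1*(-I)*conj(-1) + 1*(-1)*conj(1) + 1*(I)*conj(-1)]
      = (1/8)[(1) + (I) + (-1) + (-I) + (1) + (I) + (-1) + (-I)] = 0/8 = 0
  <chi_7*chi_7, chi_5> = (1/8)[1*(1)*conj(1) + 1*(-I)*conj(exp(-3*I*pi/4)) + 1*(-1)*conj(I) + 1*(I)*conj(exp(-I*pi/4)) + 1*(1)*conj(-1) + 1*(-I)*conj(exp(I*pi/4)) + 1*(-1)*conj(-I) + 1*(I)*conj(exp(3*I*pi/4))]
      = (1/8)[(1) + (-exp(-3*I*pi/4)) + (I) + (exp(3*I*pi/4)) + (-1) + (-exp(I*pi/4)) + (-I) + (exp(-I*pi/4))] = 0/8 = 0
  <chi_7*chi_7, chi_6> = (1/8)[1*(1)*conj(1) + 1*(-I)*conj(-I) + 1*(-1)*conj(-1) + 1*(I)*conj(I) + 1*(1)*conj(1) + 1*(-I)*conj(-I) + 1*(-1)*conj(-1) + 1*(I)*conj(I)]
      = (1/8)[(1) + (1) + (1) + (1) + (1) + (1) + (1) + (1)] = 8/8 = 1
  <chi_7*chi_7, chi_7> = (1/8)[1*(1)*conj(1) + 1*(-I)*conj(exp(-I*pi/4)) + 1*(-1)*conj(-I) + 1*(I)*conj(exp(-3*I*pi/4)) + 1*(1)*conj(-1) + 1*(-I)*conj(exp(3*I*pi/4)) + 1*(-1)*conj(I) + 1*(I)*conj(exp(I*pi/4))]
      = (1/8)[(1) + (-exp(3*I*pi/4)) + (-I) + (exp(-3*I*pi/4)) + (-1) + (-exp(-I*pi/4)) + (I) + (exp(I*pi/4))] = 0/8 = 0
(Exp terms are combined using exp(i*s)*conj(exp(i*t)) = exp(i*(s-t)), and sums of them are collapsed using the identity that for every m > 1 the m distinct m-th roots of unity sum to 0, e.g. 1 + exp(2*I*pi/3) + exp(-2*I*pi/3) = 0.)
Hence the multiplicities are chi_6: 1. Dimension check: dim(chi_7)*dim(chi_7) = 1*1 = 1 and sum (mult * dim) = 1*1 = 1.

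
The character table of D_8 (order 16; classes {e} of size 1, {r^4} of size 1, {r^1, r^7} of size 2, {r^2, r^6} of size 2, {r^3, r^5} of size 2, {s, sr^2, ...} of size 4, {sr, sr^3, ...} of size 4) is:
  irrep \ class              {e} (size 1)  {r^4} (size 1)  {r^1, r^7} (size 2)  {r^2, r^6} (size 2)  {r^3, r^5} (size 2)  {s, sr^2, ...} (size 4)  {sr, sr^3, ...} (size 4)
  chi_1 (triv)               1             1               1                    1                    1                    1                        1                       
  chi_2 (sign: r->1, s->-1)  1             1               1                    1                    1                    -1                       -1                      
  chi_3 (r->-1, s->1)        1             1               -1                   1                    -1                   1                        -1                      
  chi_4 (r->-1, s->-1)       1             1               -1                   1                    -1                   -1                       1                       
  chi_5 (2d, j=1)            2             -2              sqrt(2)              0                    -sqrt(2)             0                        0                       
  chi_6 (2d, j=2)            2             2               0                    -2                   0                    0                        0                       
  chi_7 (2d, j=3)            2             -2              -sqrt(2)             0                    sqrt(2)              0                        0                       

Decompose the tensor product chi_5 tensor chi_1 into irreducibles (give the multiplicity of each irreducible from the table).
chi_5 tensor chi_1 = chi_5 (all other irreducibles have multiplicity 0).

Working: The character of a tensor product is the pointwise product (chi_5 * chi_1)(C) = chi_5(C) * chi_1(C):
  {e}: (2)*(1), {r^4}: (-2)*(1), {r^1, r^7}: (sqrt(2))*(1), {r^2, r^6}: (0)*(1), {r^3, r^5}: (-sqrt(2))*(1), {s, sr^2, ...}: (0)*(1), {sr, sr^3, ...}: (0)*(1)
so (chi_5 * chi_1) takes values
  {e} -> 2, {r^4} -> -2, {r^1, r^7} -> sqrt(2), {r^2, r^6} -> 0, {r^3, r^5} -> -sqrt(2), {s, sr^2, ...} -> 0, {sr, sr^3, ...} -> 0.
Now take the inner product of this character with each irreducible chi from the table, <chi_5*chi_1, chi> = (1/16) sum_C |C| (chi_5*chi_1)(C) conj(chi(C)):
  <chi_5*chi_1, chi_1> = (1/16)[1*(2)*conj(1) + 1*(-2)*conj(1) + 2*(sqrt(2))*conj(1) + 2*(0)*conj(1) + 2*(-sqrt(2))*conj(1) + 4*(0)*conj(1) + 4*(0)*conj(1)]
      = (1/16)[(2) + (-2) + (2*sqrt(2)) + (0) + (-2*sqrt(2)) + (0) + (0)] = 0/16 = 0
  <chi_5*chi_1, chi_2> = (1/16)[1*(2)*conj(1) + 1*(-2)*conj(1) + 2*(sqrt(2))*conj(1) + 2*(0)*conj(1) + 2*(-sqrt(2))*conj(1) + 4*(0)*conj(-1) + 4*(0)*conj(-1)]
      = (1/16)[(2) + (-2) + (2*sqrt(2)) + (0) + (-2*sqrt(2)) + (0) + (0)] = 0/16 = 0
  <chi_5*chi_1, chi_3> = (1/16)[1*(2)*conj(1) + 1*(-2)*conj(1) + 2*(sqrt(2))*conj(-1) + 2*(0)*conj(1) + 2*(-sqrt(2))*conj(-1) + 4*(0)*conj(1) + 4*(0)*conj(-1)]
      = (1/16)[(2) + (-2) + (-2*sqrt(2)) + (0) + (2*sqrt(2)) + (0) + (0)] = 0/16 = 0
  <chi_5*chi_1, chi_4> = (1/16)[1*(2)*conj(1) + 1*(-2)*conj(1) + 2*(sqrt(2))*conj(-1) + 2*(0)*conj(1) + 2*(-sqrt(2))*conj(-1) + 4*(0)*conj(-1) + 4*(0)*conj(1)]
      = (1/16)[(2) + (-2) + (-2*sqrt(2)) + (0) + (2*sqrt(2)) + (0) + (0)] = 0/16 = 0
  <chi_5*chi_1, chi_5> = (1/16)[1*(2)*conj(2) + 1*(-2)*conj(-2) + 2*(sqrt(2))*conj(sqrt(2)) + 2*(0)*conj(0) + 2*(-sqrt(2))*conj(-sqrt(2)) + 4*(0)*conj(0) + 4*(0)*conj(0)]
      = (1/16)[(4) + (4) + (4) + (0) + (4) + (0) + (0)] = 16/16 = 1
  <chi_5*chi_1, chi_6> = (1/16)[1*(2)*conj(2) + 1*(-2)*conj(2) + 2*(sqrt(2))*conj(0) + 2*(0)*conj(-2) + 2*(-sqrt(2))*conj(0) + 4*(0)*conj(0) + 4*(0)*conj(0)]
      = (1/16)[(4) + (-4) + (0) + (0) + (0) + (0) + (0)] = 0/16 = 0
  <chi_5*chi_1, chi_7> = (1/16)[1*(2)*conj(2) + 1*(-2)*conj(-2) + 2*(sqrt(2))*conj(-sqrt(2)) + 2*(0)*conj(0) + 2*(-sqrt(2))*conj(sqrt(2)) + 4*(0)*conj(0) + 4*(0)*conj(0)]
      = (1/16)[(4) + (4) + (-4) + (0) + (-4) + (0) + (0)] = 0/16 = 0
Hence the multiplicities are chi_5: 1. Dimension check: dim(chi_5)*dim(chi_1) = 2*1 = 2 and sum (mult * dim) = 1*2 = 2.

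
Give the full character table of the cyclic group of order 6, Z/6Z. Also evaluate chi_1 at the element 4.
Character table of Z/6Z (irreps indexed chi_0,...,chi_5 with chi_k(m) = zeta_6^(k*m), zeta_6 = exp(2*pi*i/6)):
  irrep \ class  {0} (size 1)  {1} (size 1)    {2} (size 1)    {3} (size 1)  {4} (size 1)    {5} (size 1)  
  chi_0          1             1               1               1             1               1             
  chi_1          1             exp(I*pi/3)     exp(2*I*pi/3)   -1            exp(-2*I*pi/3)  exp(-I*pi/3)  
  chi_2          1             exp(2*I*pi/3)   exp(-2*I*pi/3)  1             exp(2*I*pi/3)   exp(-2*I*pi/3)
  chi_3          1             -1              1               -1            1               -1            
  chi_4          1             exp(-2*I*pi/3)  exp(2*I*pi/3)   1             exp(-2*I*pi/3)  exp(2*I*pi/3) 
  chi_5          1             exp(-I*pi/3)    exp(-2*I*pi/3)  -1            exp(2*I*pi/3)   exp(I*pi/3)   

Spot check: chi_1(4) = zeta_6^(1*4) = zeta_6^4 = exp(-2*I*pi/3).

Details: Z/6Z is abelian, so all 6 irreducible complex representations are 1-dimensional. They are given by chi_k(m) = zeta_6^(k*m) for k = 0,...,5. Row orthogonality: sum_m chi_k(m) conj(chi_l(m)) = 6 * [k = l].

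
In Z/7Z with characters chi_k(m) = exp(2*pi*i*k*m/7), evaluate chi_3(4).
chi_3(4) = zeta_7^12 = exp(-4*I*pi/7)

Explanation: chi_3(4) = zeta_7^(3*4) = zeta_7^12. Since zeta_7^7 = 1, this equals zeta_7^5 = exp(2*pi*i*5/7) = exp(-4*I*pi/7).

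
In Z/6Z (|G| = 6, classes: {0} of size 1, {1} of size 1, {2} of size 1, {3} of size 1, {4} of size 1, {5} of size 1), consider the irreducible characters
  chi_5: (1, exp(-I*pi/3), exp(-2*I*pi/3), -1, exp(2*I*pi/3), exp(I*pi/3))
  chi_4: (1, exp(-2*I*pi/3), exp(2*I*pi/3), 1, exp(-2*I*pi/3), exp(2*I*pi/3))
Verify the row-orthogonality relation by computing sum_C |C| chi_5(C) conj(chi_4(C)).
Sum = 0; so <chi_5, chi_4> = 0 (distinct irreducibles are orthogonal).

Justification: Compute term by term over conjugacy classes (|C| * chi_5(C) * conj(chi_4(C))):
  1*(1)*conj(1) + 1*(exp(-I*pi/3))*conj(exp(-2*I*pi/3)) + 1*(exp(-2*I*pi/3))*conj(exp(2*I*pi/3)) + 1*(-1)*conj(1) + 1*(exp(2*I*pi/3))*conj(exp(-2*I*pi/3)) + 1*(exp(I*pi/3))*conj(exp(2*I*pi/3))
  = (1) + (exp(I*pi/3)) + (exp(2*I*pi/3)) + (-1) + (exp(-2*I*pi/3)) + (exp(-I*pi/3))
  = 0.
(Exp terms are combined using exp(i*s)*conj(exp(i*t)) = exp(i*(s-t)), and sums of them are collapsed using the identity that for every m > 1 the m distinct m-th roots of unity sum to 0, e.g. 1 + exp(2*I*pi/3) + exp(-2*I*pi/3) = 0.)
Dividing by |G| = 6 gives 0/6 = 0, matching the row-orthogonality relation <chi_5, chi_4> = [chi_5 = chi_4].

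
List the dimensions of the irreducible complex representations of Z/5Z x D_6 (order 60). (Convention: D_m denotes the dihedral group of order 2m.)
Dimensions: 1, 1, 1, 1, 1, 1, 1, 1, 1, 1, 1, 1, 1, 1, 1, 1, 1, 1, 1, 1, 2, 2, 2, 2, 2, 2, 2, 2, 2, 2

Why: There are 30 irreducibles (= number of conjugacy classes). Their dimensions d_i satisfy sum d_i^2 = |G| = 60: 1 + 1 + 1 + 1 + 1 + 1 + 1 + 1 + 1 + 1 + 1 + 1 + 1 + 1 + 1 + 1 + 1 + 1 + 1 + 1 + 4 + 4 + 4 + 4 + 4 + 4 + 4 + 4 + 4 + 4 = 60. (For the product with Z/5Z: each of the 5 1-dim characters of Z/5Z tensors with each irrep of D_6, giving 5 copies of each D_6-dimension.)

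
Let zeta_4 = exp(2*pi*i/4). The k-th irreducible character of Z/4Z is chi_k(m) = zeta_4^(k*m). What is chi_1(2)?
chi_1(2) = zeta_4^2 = -1

Proof sketch: chi_1(2) = zeta_4^(1*2) = zeta_4^2. Since zeta_4^4 = 1, this equals zeta_4^2 = exp(2*pi*i*2/4) = -1.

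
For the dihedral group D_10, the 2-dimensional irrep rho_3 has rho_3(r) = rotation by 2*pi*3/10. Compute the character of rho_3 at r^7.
chi_{rho_3}(r^7) = 2*cos(2*pi*3*7/10) = 1/2 + sqrt(5)/2

Reasoning: rho_3(r^7) is rotation by angle 2*pi*3*7/10, whose trace is 2*cos(2*pi*3*7/10) = 1/2 + sqrt(5)/2.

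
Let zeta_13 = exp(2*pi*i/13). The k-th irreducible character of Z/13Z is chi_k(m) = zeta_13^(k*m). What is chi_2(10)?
chi_2(10) = zeta_13^20 = exp(-12*I*pi/13)

Why: chi_2(10) = zeta_13^(2*10) = zeta_13^20. Since zeta_13^13 = 1, this equals zeta_13^7 = exp(2*pi*i*7/13) = exp(-12*I*pi/13).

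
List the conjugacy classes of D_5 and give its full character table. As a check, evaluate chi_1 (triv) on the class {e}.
Conjugacy classes: {e} of size 1, {r^1, r^4} of size 2, {r^2, r^3} of size 2, {s, sr, ..., sr^4} of size 5.
Character table:
  irrep \ class              {e} (size 1)  {r^1, r^4} (size 2)  {r^2, r^3} (size 2)  {s, sr, ..., sr^4} (size 5)
  chi_1 (triv)               1             1                    1                    1                          
  chi_2 (sign: r->1, s->-1)  1             1                    1                    -1                         
  chi_3 (2d, j=1)            2             -1/2 + sqrt(5)/2     -sqrt(5)/2 - 1/2     0                          
  chi_4 (2d, j=2)            2             -sqrt(5)/2 - 1/2     -1/2 + sqrt(5)/2     0                          

Spot check: chi_1 (triv) on {e} = 1.

Derivation: D_5 has order 2*5 = 10 with 4 conjugacy classes, hence 4 irreducibles. Sum of squared dims 1 + 1 + 4 + 4 = 10 = |G|. Linear characters come from the abelianisation; the 2-dimensional irreps have character r^k -> 2*cos(2*pi*j*k/5), reflections -> 0.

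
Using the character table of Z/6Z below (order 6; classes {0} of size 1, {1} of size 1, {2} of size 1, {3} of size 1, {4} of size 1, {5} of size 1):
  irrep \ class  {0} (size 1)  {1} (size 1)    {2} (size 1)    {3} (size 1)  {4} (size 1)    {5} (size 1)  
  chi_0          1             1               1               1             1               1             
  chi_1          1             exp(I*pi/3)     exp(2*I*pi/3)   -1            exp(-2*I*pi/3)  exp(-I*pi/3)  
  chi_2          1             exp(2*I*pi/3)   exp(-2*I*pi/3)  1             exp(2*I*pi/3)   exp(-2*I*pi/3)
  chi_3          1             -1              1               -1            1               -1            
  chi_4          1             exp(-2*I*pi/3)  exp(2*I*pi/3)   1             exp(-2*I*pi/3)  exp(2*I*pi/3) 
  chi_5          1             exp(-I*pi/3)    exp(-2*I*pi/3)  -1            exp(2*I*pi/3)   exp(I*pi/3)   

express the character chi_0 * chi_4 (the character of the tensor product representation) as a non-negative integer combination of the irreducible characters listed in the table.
chi_0 tensor chi_4 = chi_4 (all other irreducibles have multiplicity 0).

Solution. The character of a tensor product is the pointwise product (chi_0 * chi_4)(C) = chi_0(C) * chi_4(C):
  {0}: (1)*(1), {1}: (1)*(exp(-2*I*pi/3)), {2}: (1)*(exp(2*I*pi/3)), {3}: (1)*(1), {4}: (1)*(exp(-2*I*pi/3)), {5}: (1)*(exp(2*I*pi/3))
so (chi_0 * chi_4) takes values
  {0} -> 1, {1} -> exp(-2*I*pi/3), {2} -> exp(2*I*pi/3), {3} -> 1, {4} -> exp(-2*I*pi/3), {5} -> exp(2*I*pi/3).
Now take the inner product of this character with each irreducible chi from the table, <chi_0*chi_4, chi> = (1/6) sum_C |C| (chi_0*chi_4)(C) conj(chi(C)):
  <chi_0*chi_4, chi_0> = (1/6)[1*(1)*conj(1) + 1*(exp(-2*I*pi/3))*conj(1) + 1*(exp(2*I*pi/3))*conj(1) + 1*(1)*conj(1) + 1*(exp(-2*I*pi/3))*conj(1) + 1*(exp(2*I*pi/3))*conj(1)]
      = (1/6)[(1) + (exp(-2*I*pi/3)) + (exp(2*I*pi/3)) + (1) + (exp(-2*I*pi/3)) + (exp(2*I*pi/3))] = 0/6 = 0
  <chi_0*chi_4, chi_1> = (1/6)[1*(1)*conj(1) + 1*(exp(-2*I*pi/3))*conj(exp(I*pi/3)) + 1*(exp(2*I*pi/3))*conj(exp(2*I*pi/3)) + 1*(1)*conj(-1) + 1*(exp(-2*I*pi/3))*conj(exp(-2*I*pi/3)) + 1*(exp(2*I*pi/3))*conj(exp(-I*pi/3))]
      = (1/6)[(1) + (-1) + (1) + (-1) + (1) + (-1)] = 0/6 = 0
  <chi_0*chi_4, chi_2> = (1/6)[1*(1)*conj(1) + 1*(exp(-2*I*pi/3))*conj(exp(2*I*pi/3)) + 1*(exp(2*I*pi/3))*conj(exp(-2*I*pi/3)) + 1*(1)*conj(1) + 1*(exp(-2*I*pi/3))*conj(exp(2*I*pi/3)) + 1*(exp(2*I*pi/3))*conj(exp(-2*I*pi/3))]
      = (1/6)[(1) + (exp(2*I*pi/3)) + (exp(-2*I*pi/3)) + (1) + (exp(2*I*pi/3)) + (exp(-2*I*pi/3))] = 0/6 = 0
  <chi_0*chi_4, chi_3> = (1/6)[1*(1)*conj(1) + 1*(exp(-2*I*pi/3))*conj(-1) + 1*(exp(2*I*pi/3))*conj(1) + 1*(1)*conj(-1) + 1*(exp(-2*I*pi/3))*conj(1) + 1*(exp(2*I*pi/3))*conj(-1)]
      = (1/6)[(1) + (-exp(-2*I*pi/3)) + (exp(2*I*pi/3)) + (-1) + (exp(-2*I*pi/3)) + (-exp(2*I*pi/3))] = 0/6 = 0
  <chi_0*chi_4, chi_4> = (1/6)[1*(1)*conj(1) + 1*(exp(-2*I*pi/3))*conj(exp(-2*I*pi/3)) + 1*(exp(2*I*pi/3))*conj(exp(2*I*pi/3)) + 1*(1)*conj(1) + 1*(exp(-2*I*pi/3))*conj(exp(-2*I*pi/3)) + 1*(exp(2*I*pi/3))*conj(exp(2*I*pi/3))]
      = (1/6)[(1) + (1) + (1) + (1) + (1) + (1)] = 6/6 = 1
  <chi_0*chi_4, chi_5> = (1/6)[1*(1)*conj(1) + 1*(exp(-2*I*pi/3))*conj(exp(-I*pi/3)) + 1*(exp(2*I*pi/3))*conj(exp(-2*I*pi/3)) + 1*(1)*conj(-1) + 1*(exp(-2*I*pi/3))*conj(exp(2*I*pi/3)) + 1*(exp(2*I*pi/3))*conj(exp(I*pi/3))]
      = (1/6)[(1) + (exp(-I*pi/3)) + (exp(-2*I*pi/3)) + (-1) + (exp(2*I*pi/3)) + (exp(I*pi/3))] = 0/6 = 0
(Exp terms are combined using exp(i*s)*conj(exp(i*t)) = exp(i*(s-t)), and sums of them are collapsed using the identity that for every m > 1 the m distinct m-th roots of unity sum to 0, e.g. 1 + exp(2*I*pi/3) + exp(-2*I*pi/3) = 0.)
Hence the multiplicities are chi_4: 1. Dimension check: dim(chi_0)*dim(chi_4) = 1*1 = 1 and sum (mult * dim) = 1*1 = 1.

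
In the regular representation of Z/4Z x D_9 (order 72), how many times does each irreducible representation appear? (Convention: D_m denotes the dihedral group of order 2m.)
Each irreducible V_i of dimension d_i appears with multiplicity d_i, i.e. rho_reg = (direct sum over all irreducibles V_i) d_i V_i. The irreducible dimensions for Z/4Z x D_9 are 1, 1, 1, 1, 1, 1, 1, 1, 2, 2, 2, 2, 2, 2, 2, 2, 2, 2, 2, 2, 2, 2, 2, 2: 8 irreducibles of dimension 1, each with multiplicity 1; 16 irreducibles of dimension 2, each with multiplicity 2. Total dimension 8*1*1 + 16*2*2 = 72 = |G|.

Justification: General theorem: in the regular representation of a finite group G, each irreducible appears with multiplicity equal to its dimension. Check: dim(rho_reg) = sum d_i^2 = 1 + 1 + 1 + 1 + 1 + 1 + 1 + 1 + 4 + 4 + 4 + 4 + 4 + 4 + 4 + 4 + 4 + 4 + 4 + 4 + 4 + 4 + 4 + 4 = 72 = |G|.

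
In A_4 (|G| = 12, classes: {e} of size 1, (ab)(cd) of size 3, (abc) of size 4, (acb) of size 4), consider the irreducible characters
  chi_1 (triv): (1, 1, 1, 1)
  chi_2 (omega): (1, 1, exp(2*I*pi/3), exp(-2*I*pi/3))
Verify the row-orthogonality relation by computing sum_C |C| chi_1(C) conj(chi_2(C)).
Sum = 0; so <chi_1, chi_2> = 0 (distinct irreducibles are orthogonal).

Why: Compute term by term over conjugacy classes (|C| * chi_1(C) * conj(chi_2(C))):
  1*(1)*conj(1) + 3*(1)*conj(1) + 4*(1)*conj(exp(2*I*pi/3)) + 4*(1)*conj(exp(-2*I*pi/3))
  = (1) + (3) + (4*exp(-2*I*pi/3)) + (4*exp(2*I*pi/3))
  = 0.
(Exp terms are combined using exp(i*s)*conj(exp(i*t)) = exp(i*(s-t)), and sums of them are collapsed using the identity that for every m > 1 the m distinct m-th roots of unity sum to 0, e.g. 1 + exp(2*I*pi/3) + exp(-2*I*pi/3) = 0.)
Dividing by |G| = 12 gives 0/12 = 0, matching the row-orthogonality relation <chi_1, chi_2> = [chi_1 = chi_2].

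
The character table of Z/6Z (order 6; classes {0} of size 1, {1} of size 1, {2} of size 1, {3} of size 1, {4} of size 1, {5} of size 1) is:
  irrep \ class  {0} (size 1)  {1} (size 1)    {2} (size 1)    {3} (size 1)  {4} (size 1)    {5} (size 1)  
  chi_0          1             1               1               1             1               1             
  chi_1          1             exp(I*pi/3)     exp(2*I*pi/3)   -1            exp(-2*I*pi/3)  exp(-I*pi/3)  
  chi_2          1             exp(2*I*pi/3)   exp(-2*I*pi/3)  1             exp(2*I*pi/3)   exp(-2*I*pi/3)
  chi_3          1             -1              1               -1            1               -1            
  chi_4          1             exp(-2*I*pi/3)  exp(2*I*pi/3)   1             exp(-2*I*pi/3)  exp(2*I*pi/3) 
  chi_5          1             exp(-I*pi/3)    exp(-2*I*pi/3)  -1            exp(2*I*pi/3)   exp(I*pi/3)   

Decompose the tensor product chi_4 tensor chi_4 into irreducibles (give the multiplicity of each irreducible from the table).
chi_4 tensor chi_4 = chi_2 (all other irreducibles have multiplicity 0).

Justification: The character of a tensor product is the pointwise product (chi_4 * chi_4)(C) = chi_4(C) * chi_4(C):
  {0}: (1)*(1), {1}: (exp(-2*I*pi/3))*(exp(-2*I*pi/3)), {2}: (exp(2*I*pi/3))*(exp(2*I*pi/3)), {3}: (1)*(1), {4}: (exp(-2*I*pi/3))*(exp(-2*I*pi/3)), {5}: (exp(2*I*pi/3))*(exp(2*I*pi/3))
so (chi_4 * chi_4) takes values
  {0} -> 1, {1} -> exp(2*I*pi/3), {2} -> exp(-2*I*pi/3), {3} -> 1, {4} -> exp(2*I*pi/3), {5} -> exp(-2*I*pi/3).
Now take the inner product of this character with each irreducible chi from the table, <chi_4*chi_4, chi> = (1/6) sum_C |C| (chi_4*chi_4)(C) conj(chi(C)):
  <chi_4*chi_4, chi_0> = (1/6)[1*(1)*conj(1) + 1*(exp(2*I*pi/3))*conj(1) + 1*(exp(-2*I*pi/3))*conj(1) + 1*(1)*conj(1) + 1*(exp(2*I*pi/3))*conj(1) + 1*(exp(-2*I*pi/3))*conj(1)]
      = (1/6)[(1) + (exp(2*I*pi/3)) + (exp(-2*I*pi/3)) + (1) + (exp(2*I*pi/3)) + (exp(-2*I*pi/3))] = 0/6 = 0
  <chi_4*chi_4, chi_1> = (1/6)[1*(1)*conj(1) + 1*(exp(2*I*pi/3))*conj(exp(I*pi/3)) + 1*(exp(-2*I*pi/3))*conj(exp(2*I*pi/3)) + 1*(1)*conj(-1) + 1*(exp(2*I*pi/3))*conj(exp(-2*I*pi/3)) + 1*(exp(-2*I*pi/3))*conj(exp(-I*pi/3))]
      = (1/6)[(1) + (exp(I*pi/3)) + (exp(2*I*pi/3)) + (-1) + (exp(-2*I*pi/3)) + (exp(-I*pi/3))] = 0/6 = 0
  <chi_4*chi_4, chi_2> = (1/6)[1*(1)*conj(1) + 1*(exp(2*I*pi/3))*conj(exp(2*I*pi/3)) + 1*(exp(-2*I*pi/3))*conj(exp(-2*I*pi/3)) + 1*(1)*conj(1) + 1*(exp(2*I*pi/3))*conj(exp(2*I*pi/3)) + 1*(exp(-2*I*pi/3))*conj(exp(-2*I*pi/3))]
      = (1/6)[(1) + (1) + (1) + (1) + (1) + (1)] = 6/6 = 1
  <chi_4*chi_4, chi_3> = (1/6)[1*(1)*conj(1) + 1*(exp(2*I*pi/3))*conj(-1) + 1*(exp(-2*I*pi/3))*conj(1) + 1*(1)*conj(-1) + 1*(exp(2*I*pi/3))*conj(1) + 1*(exp(-2*I*pi/3))*conj(-1)]
      = (1/6)[(1) + (-exp(2*I*pi/3)) + (exp(-2*I*pi/3)) + (-1) + (exp(2*I*pi/3)) + (-exp(-2*I*pi/3))] = 0/6 = 0
  <chi_4*chi_4, chi_4> = (1/6)[1*(1)*conj(1) + 1*(exp(2*I*pi/3))*conj(exp(-2*I*pi/3)) + 1*(exp(-2*I*pi/3))*conj(exp(2*I*pi/3)) + 1*(1)*conj(1) + 1*(exp(2*I*pi/3))*conj(exp(-2*I*pi/3)) + 1*(exp(-2*I*pi/3))*conj(exp(2*I*pi/3))]
      = (1/6)[(1) + (exp(-2*I*pi/3)) + (exp(2*I*pi/3)) + (1) + (exp(-2*I*pi/3)) + (exp(2*I*pi/3))] = 0/6 = 0
  <chi_4*chi_4, chi_5> = (1/6)[1*(1)*conj(1) + 1*(exp(2*I*pi/3))*conj(exp(-I*pi/3)) + 1*(exp(-2*I*pi/3))*conj(exp(-2*I*pi/3)) + 1*(1)*conj(-1) + 1*(exp(2*I*pi/3))*conj(exp(2*I*pi/3)) + 1*(exp(-2*I*pi/3))*conj(exp(I*pi/3))]
      = (1/6)[(1) + (-1) + (1) + (-1) + (1) + (-1)] = 0/6 = 0
(Exp terms are combined using exp(i*s)*conj(exp(i*t)) = exp(i*(s-t)), and sums of them are collapsed using the identity that for every m > 1 the m distinct m-th roots of unity sum to 0, e.g. 1 + exp(2*I*pi/3) + exp(-2*I*pi/3) = 0.)
Hence the multiplicities are chi_2: 1. Dimension check: dim(chi_4)*dim(chi_4) = 1*1 = 1 and sum (mult * dim) = 1*1 = 1.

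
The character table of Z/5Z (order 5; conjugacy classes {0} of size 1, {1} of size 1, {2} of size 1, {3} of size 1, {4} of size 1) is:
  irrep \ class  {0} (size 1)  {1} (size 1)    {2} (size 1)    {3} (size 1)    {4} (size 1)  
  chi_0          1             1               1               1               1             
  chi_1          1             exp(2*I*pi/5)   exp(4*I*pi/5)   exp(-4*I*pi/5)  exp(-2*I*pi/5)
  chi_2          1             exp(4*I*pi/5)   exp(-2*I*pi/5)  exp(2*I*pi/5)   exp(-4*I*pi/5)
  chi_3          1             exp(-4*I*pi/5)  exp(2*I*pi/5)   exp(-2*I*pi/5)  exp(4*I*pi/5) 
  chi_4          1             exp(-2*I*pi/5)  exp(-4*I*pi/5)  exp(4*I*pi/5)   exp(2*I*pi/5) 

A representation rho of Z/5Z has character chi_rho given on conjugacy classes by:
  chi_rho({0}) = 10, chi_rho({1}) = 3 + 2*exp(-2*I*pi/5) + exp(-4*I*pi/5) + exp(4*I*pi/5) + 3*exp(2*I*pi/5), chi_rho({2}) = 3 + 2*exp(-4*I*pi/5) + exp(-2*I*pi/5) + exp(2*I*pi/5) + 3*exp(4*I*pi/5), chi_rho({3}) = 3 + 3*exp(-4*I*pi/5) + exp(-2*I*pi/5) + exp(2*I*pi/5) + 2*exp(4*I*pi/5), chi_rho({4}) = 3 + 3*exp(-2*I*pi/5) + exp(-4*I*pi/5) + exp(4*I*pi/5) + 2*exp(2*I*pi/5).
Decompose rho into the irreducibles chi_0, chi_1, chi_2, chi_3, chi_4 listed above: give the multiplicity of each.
Multiplicities: chi_0: 3, chi_1: 3, chi_2: 1, chi_3: 1, chi_4: 2.

Explanation: Use <chi_rho, chi> = (1/|G|) sum_C |C| * chi_rho(C) * conj(chi(C)) with |G| = 5 for each irreducible chi in the table:
  <chi_rho, chi_0> = (1/5)[1*(10)*conj(1) + 1*(3 + 2*exp(-2*I*pi/5) + exp(-4*I*pi/5) + exp(4*I*pi/5) + 3*exp(2*I*pi/5))*conj(1) + 1*(3 + 2*exp(-4*I*pi/5) + exp(-2*I*pi/5) + exp(2*I*pi/5) + 3*exp(4*I*pi/5))*conj(1) + 1*(3 + 3*exp(-4*I*pi/5) + exp(-2*I*pi/5) + exp(2*I*pi/5) + 2*exp(4*I*pi/5))*conj(1) + 1*(3 + 3*exp(-2*I*pi/5) + exp(-4*I*pi/5) + exp(4*I*pi/5) + 2*exp(2*I*pi/5))*conj(1)]
      = (1/5)[(10) + (3 + 2*exp(-2*I*pi/5) + exp(-4*I*pi/5) + exp(4*I*pi/5) + 3*exp(2*I*pi/5)) + (3 + 2*exp(-4*I*pi/5) + exp(-2*I*pi/5) + exp(2*I*pi/5) + 3*exp(4*I*pi/5)) + (3 + 3*exp(-4*I*pi/5) + exp(-2*I*pi/5) + exp(2*I*pi/5) + 2*exp(4*I*pi/5)) + (3 + 3*exp(-2*I*pi/5) + exp(-4*I*pi/5) + exp(4*I*pi/5) + 2*exp(2*I*pi/5))] = 15/5 = 3
  <chi_rho, chi_1> = (1/5)[1*(10)*conj(1) + 1*(3 + 2*exp(-2*I*pi/5) + exp(-4*I*pi/5) + exp(4*I*pi/5) + 3*exp(2*I*pi/5))*conj(exp(2*I*pi/5)) + 1*(3 + 2*exp(-4*I*pi/5) + exp(-2*I*pi/5) + exp(2*I*pi/5) + 3*exp(4*I*pi/5))*conj(exp(4*I*pi/5)) + 1*(3 + 3*exp(-4*I*pi/5) + exp(-2*I*pi/5) + exp(2*I*pi/5) + 2*exp(4*I*pi/5))*conj(exp(-4*I*pi/5)) + 1*(3 + 3*exp(-2*I*pi/5) + exp(-4*I*pi/5) + exp(4*I*pi/5) + 2*exp(2*I*pi/5))*conj(exp(-2*I*pi/5))]
      = (1/5)[(10) + (3 + 3*exp(-2*I*pi/5) + 2*exp(-4*I*pi/5) + exp(4*I*pi/5) + exp(2*I*pi/5)) + (3 + 3*exp(-4*I*pi/5) + exp(-2*I*pi/5) + exp(4*I*pi/5) + 2*exp(2*I*pi/5)) + (3 + 2*exp(-2*I*pi/5) + exp(-4*I*pi/5) + exp(2*I*pi/5) + 3*exp(4*I*pi/5)) + (3 + exp(-2*I*pi/5) + exp(-4*I*pi/5) + 2*exp(4*I*pi/5) + 3*exp(2*I*pi/5))] = 15/5 = 3
  <chi_rho, chi_2> = (1/5)[1*(10)*conj(1) + 1*(3 + 2*exp(-2*I*pi/5) + exp(-4*I*pi/5) + exp(4*I*pi/5) + 3*exp(2*I*pi/5))*conj(exp(4*I*pi/5)) + 1*(3 + 2*exp(-4*I*pi/5) + exp(-2*I*pi/5) + exp(2*I*pi/5) + 3*exp(4*I*pi/5))*conj(exp(-2*I*pi/5)) + 1*(3 + 3*exp(-4*I*pi/5) + exp(-2*I*pi/5) + exp(2*I*pi/5) + 2*exp(4*I*pi/5))*conj(exp(2*I*pi/5)) + 1*(3 + 3*exp(-2*I*pi/5) + exp(-4*I*pi/5) + exp(4*I*pi/5) + 2*exp(2*I*pi/5))*conj(exp(-4*I*pi/5))]
      = (1/5)[(10) + (1 + 3*exp(-2*I*pi/5) + 3*exp(-4*I*pi/5) + exp(2*I*pi/5) + 2*exp(4*I*pi/5)) + (1 + 2*exp(-2*I*pi/5) + 3*exp(-4*I*pi/5) + exp(4*I*pi/5) + 3*exp(2*I*pi/5)) + (1 + 3*exp(-2*I*pi/5) + exp(-4*I*pi/5) + 3*exp(4*I*pi/5) + 2*exp(2*I*pi/5)) + (1 + 2*exp(-4*I*pi/5) + exp(-2*I*pi/5) + 3*exp(4*I*pi/5) + 3*exp(2*I*pi/5))] = 5/5 = 1
  <chi_rho, chi_3> = (1/5)[1*(10)*conj(1) + 1*(3 + 2*exp(-2*I*pi/5) + exp(-4*I*pi/5) + exp(4*I*pi/5) + 3*exp(2*I*pi/5))*conj(exp(-4*I*pi/5)) + 1*(3 + 2*exp(-4*I*pi/5) + exp(-2*I*pi/5) + exp(2*I*pi/5) + 3*exp(4*I*pi/5))*conj(exp(2*I*pi/5)) + 1*(3 + 3*exp(-4*I*pi/5) + exp(-2*I*pi/5) + exp(2*I*pi/5) + 2*exp(4*I*pi/5))*conj(exp(-2*I*pi/5)) + 1*(3 + 3*exp(-2*I*pi/5) + exp(-4*I*pi/5) + exp(4*I*pi/5) + 2*exp(2*I*pi/5))*conj(exp(4*I*pi/5))]
      = (1/5)[(10) + (1 + 3*exp(-4*I*pi/5) + exp(-2*I*pi/5) + 3*exp(4*I*pi/5) + 2*exp(2*I*pi/5)) + (1 + 3*exp(-2*I*pi/5) + exp(-4*I*pi/5) + 2*exp(4*I*pi/5) + 3*exp(2*I*pi/5)) + (1 + 3*exp(-2*I*pi/5) + 2*exp(-4*I*pi/5) + exp(4*I*pi/5) + 3*exp(2*I*pi/5)) + (1 + 2*exp(-2*I*pi/5) + 3*exp(-4*I*pi/5) + exp(2*I*pi/5) + 3*exp(4*I*pi/5))] = 5/5 = 1
  <chi_rho, chi_4> = (1/5)[1*(10)*conj(1) + 1*(3 + 2*exp(-2*I*pi/5) + exp(-4*I*pi/5) + exp(4*I*pi/5) + 3*exp(2*I*pi/5))*conj(exp(-2*I*pi/5)) + 1*(3 + 2*exp(-4*I*pi/5) + exp(-2*I*pi/5) + exp(2*I*pi/5) + 3*exp(4*I*pi/5))*conj(exp(-4*I*pi/5)) + 1*(3 + 3*exp(-4*I*pi/5) + exp(-2*I*pi/5) + exp(2*I*pi/5) + 2*exp(4*I*pi/5))*conj(exp(4*I*pi/5)) + 1*(3 + 3*exp(-2*I*pi/5) + exp(-4*I*pi/5) + exp(4*I*pi/5) + 2*exp(2*I*pi/5))*conj(exp(2*I*pi/5))]
      = (1/5)[(10) + (2 + exp(-2*I*pi/5) + exp(-4*I*pi/5) + 3*exp(4*I*pi/5) + 3*exp(2*I*pi/5)) + (2 + 3*exp(-2*I*pi/5) + exp(-4*I*pi/5) + exp(2*I*pi/5) + 3*exp(4*I*pi/5)) + (2 + 3*exp(-4*I*pi/5) + exp(-2*I*pi/5) + exp(4*I*pi/5) + 3*exp(2*I*pi/5)) + (2 + 3*exp(-2*I*pi/5) + 3*exp(-4*I*pi/5) + exp(4*I*pi/5) + exp(2*I*pi/5))] = 10/5 = 2
(Exp terms are combined using exp(i*s)*conj(exp(i*t)) = exp(i*(s-t)), and sums of them are collapsed using the identity that for every m > 1 the m distinct m-th roots of unity sum to 0, e.g. 1 + exp(2*I*pi/3) + exp(-2*I*pi/3) = 0.)
Dimension check: dim(rho) = sum (mult * dim) = 3*1 + 3*1 + 1*1 + 1*1 + 2*1 = 10 = chi_rho(e) = 10.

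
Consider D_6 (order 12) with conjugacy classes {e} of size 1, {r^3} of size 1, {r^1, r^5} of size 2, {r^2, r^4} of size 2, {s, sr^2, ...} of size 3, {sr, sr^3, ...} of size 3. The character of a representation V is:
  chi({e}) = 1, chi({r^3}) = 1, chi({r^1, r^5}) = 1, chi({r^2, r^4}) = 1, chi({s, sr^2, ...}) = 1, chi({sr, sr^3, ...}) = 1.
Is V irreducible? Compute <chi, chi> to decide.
Irreducible: <chi, chi> = 1.

Justification: <chi, chi> = (1/|G|) sum_C |C| * |chi(C)|^2 = (1/12)[1*|1|^2 + 1*|1|^2 + 2*|1|^2 + 2*|1|^2 + 3*|1|^2 + 3*|1|^2]
  = (1/12)[(1) + (1) + (2) + (2) + (3) + (3)] = 12/12 = 1.
A character is irreducible iff <chi, chi> = 1, so this representation is irreducible.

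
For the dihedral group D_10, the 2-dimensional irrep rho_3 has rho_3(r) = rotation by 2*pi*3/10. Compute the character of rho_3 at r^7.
chi_{rho_3}(r^7) = 2*cos(2*pi*3*7/10) = 1/2 + sqrt(5)/2

Argument: rho_3(r^7) is rotation by angle 2*pi*3*7/10, whose trace is 2*cos(2*pi*3*7/10) = 1/2 + sqrt(5)/2.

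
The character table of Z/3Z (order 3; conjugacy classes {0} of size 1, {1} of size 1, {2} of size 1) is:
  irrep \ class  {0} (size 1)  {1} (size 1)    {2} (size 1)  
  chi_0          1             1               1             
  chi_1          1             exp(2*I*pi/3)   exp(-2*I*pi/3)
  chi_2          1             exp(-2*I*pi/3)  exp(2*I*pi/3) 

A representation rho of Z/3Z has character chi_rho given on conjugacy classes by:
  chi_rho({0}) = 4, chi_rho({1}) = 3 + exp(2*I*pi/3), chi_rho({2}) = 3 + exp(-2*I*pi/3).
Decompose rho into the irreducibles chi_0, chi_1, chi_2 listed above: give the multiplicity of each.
Multiplicities: chi_0: 3, chi_1: 1, chi_2: 0.

Explanation: Use <chi_rho, chi> = (1/|G|) sum_C |C| * chi_rho(C) * conj(chi(C)) with |G| = 3 for each irreducible chi in the table:
  <chi_rho, chi_0> = (1/3)[1*(4)*conj(1) + 1*(3 + exp(2*I*pi/3))*conj(1) + 1*(3 + exp(-2*I*pi/3))*conj(1)]
      = (1/3)[(4) + (3 + exp(2*I*pi/3)) + (3 + exp(-2*I*pi/3))] = 9/3 = 3
  <chi_rho, chi_1> = (1/3)[1*(4)*conj(1) + 1*(3 + exp(2*I*pi/3))*conj(exp(2*I*pi/3)) + 1*(3 + exp(-2*I*pi/3))*conj(exp(-2*I*pi/3))]
      = (1/3)[(4) + (1 + 3*exp(-2*I*pi/3)) + (1 + 3*exp(2*I*pi/3))] = 3/3 = 1
  <chi_rho, chi_2> = (1/3)[1*(4)*conj(1) + 1*(3 + exp(2*I*pi/3))*conj(exp(-2*I*pi/3)) + 1*(3 + exp(-2*I*pi/3))*conj(exp(2*I*pi/3))]
      = (1/3)[(4) + (exp(-2*I*pi/3) + 3*exp(2*I*pi/3)) + (3*exp(-2*I*pi/3) + exp(2*I*pi/3))] = 0/3 = 0
(Exp terms are combined using exp(i*s)*conj(exp(i*t)) = exp(i*(s-t)), and sums of them are collapsed using the identity that for every m > 1 the m distinct m-th roots of unity sum to 0, e.g. 1 + exp(2*I*pi/3) + exp(-2*I*pi/3) = 0.)
Dimension check: dim(rho) = sum (mult * dim) = 3*1 + 1*1 + 0*1 = 4 = chi_rho(e) = 4.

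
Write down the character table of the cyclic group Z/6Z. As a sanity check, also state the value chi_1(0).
Character table of Z/6Z (irreps indexed chi_0,...,chi_5 with chi_k(m) = zeta_6^(k*m), zeta_6 = exp(2*pi*i/6)):
  irrep \ class  {0} (size 1)  {1} (size 1)    {2} (size 1)    {3} (size 1)  {4} (size 1)    {5} (size 1)  
  chi_0          1             1               1               1             1               1             
  chi_1          1             exp(I*pi/3)     exp(2*I*pi/3)   -1            exp(-2*I*pi/3)  exp(-I*pi/3)  
  chi_2          1             exp(2*I*pi/3)   exp(-2*I*pi/3)  1             exp(2*I*pi/3)   exp(-2*I*pi/3)
  chi_3          1             -1              1               -1            1               -1            
  chi_4          1             exp(-2*I*pi/3)  exp(2*I*pi/3)   1             exp(-2*I*pi/3)  exp(2*I*pi/3) 
  chi_5          1             exp(-I*pi/3)    exp(-2*I*pi/3)  -1            exp(2*I*pi/3)   exp(I*pi/3)   

Spot check: chi_1(0) = zeta_6^(1*0) = zeta_6^0 = 1.

Justification: Z/6Z is abelian, so all 6 irreducible complex representations are 1-dimensional. They are given by chi_k(m) = zeta_6^(k*m) for k = 0,...,5. Row orthogonality: sum_m chi_k(m) conj(chi_l(m)) = 6 * [k = l].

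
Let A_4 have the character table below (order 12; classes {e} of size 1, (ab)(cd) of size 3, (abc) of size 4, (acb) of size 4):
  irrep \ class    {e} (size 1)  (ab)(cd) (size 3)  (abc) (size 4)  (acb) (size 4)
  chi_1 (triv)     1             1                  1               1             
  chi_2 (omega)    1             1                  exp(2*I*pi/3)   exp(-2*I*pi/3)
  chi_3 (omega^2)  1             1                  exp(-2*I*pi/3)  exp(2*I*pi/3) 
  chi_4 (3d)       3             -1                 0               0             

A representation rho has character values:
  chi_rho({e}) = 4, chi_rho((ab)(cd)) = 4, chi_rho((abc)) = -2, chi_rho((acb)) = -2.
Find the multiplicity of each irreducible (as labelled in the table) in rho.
Multiplicities: chi_1: 0, chi_2: 2, chi_3: 2, chi_4: 0.

Derivation: Use <chi_rho, chi> = (1/|G|) sum_C |C| * chi_rho(C) * conj(chi(C)) with |G| = 12 for each irreducible chi in the table:
  <chi_rho, chi_1> = (1/12)[1*(4)*conj(1) + 3*(4)*conj(1) + 4*(-2)*conj(1) + 4*(-2)*conj(1)]
      = (1/12)[(4) + (12) + (-8) + (-8)] = 0/12 = 0
  <chi_rho, chi_2> = (1/12)[1*(4)*conj(1) + 3*(4)*conj(1) + 4*(-2)*conj(exp(2*I*pi/3)) + 4*(-2)*conj(exp(-2*I*pi/3))]
      = (1/12)[(4) + (12) + (8 + 8*exp(2*I*pi/3)) + (8 + 8*exp(-2*I*pi/3))] = 24/12 = 2
  <chi_rho, chi_3> = (1/12)[1*(4)*conj(1) + 3*(4)*conj(1) + 4*(-2)*conj(exp(-2*I*pi/3)) + 4*(-2)*conj(exp(2*I*pi/3))]
      = (1/12)[(4) + (12) + (8 + 8*exp(-2*I*pi/3)) + (8 + 8*exp(2*I*pi/3))] = 24/12 = 2
  <chi_rho, chi_4> = (1/12)[1*(4)*conj(3) + 3*(4)*conj(-1) + 4*(-2)*conj(0) + 4*(-2)*conj(0)]
      = (1/12)[(12) + (-12) + (0) + (0)] = 0/12 = 0
(Exp terms are combined using exp(i*s)*conj(exp(i*t)) = exp(i*(s-t)), and sums of them are collapsed using the identity that for every m > 1 the m distinct m-th roots of unity sum to 0, e.g. 1 + exp(2*I*pi/3) + exp(-2*I*pi/3) = 0.)
Dimension check: dim(rho) = sum (mult * dim) = 0*1 + 2*1 + 2*1 + 0*3 = 4 = chi_rho(e) = 4.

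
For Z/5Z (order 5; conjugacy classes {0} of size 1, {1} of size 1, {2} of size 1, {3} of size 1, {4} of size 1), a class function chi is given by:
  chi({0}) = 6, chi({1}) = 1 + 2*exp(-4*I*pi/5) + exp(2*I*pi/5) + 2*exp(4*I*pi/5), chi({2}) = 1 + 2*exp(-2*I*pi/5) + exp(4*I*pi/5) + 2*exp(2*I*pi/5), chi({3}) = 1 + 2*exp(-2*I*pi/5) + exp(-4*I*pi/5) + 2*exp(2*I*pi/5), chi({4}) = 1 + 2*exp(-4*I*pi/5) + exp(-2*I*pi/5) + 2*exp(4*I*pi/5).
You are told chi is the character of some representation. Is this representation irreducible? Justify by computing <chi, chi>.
Not irreducible (reducible): <chi, chi> = 10 > 1.

Solution. <chi, chi> = (1/|G|) sum_C |C| * |chi(C)|^2 = (1/5)[1*|6|^2 + 1*|1 + 2*exp(-4*I*pi/5) + exp(2*I*pi/5) + 2*exp(4*I*pi/5)|^2 + 1*|1 + 2*exp(-2*I*pi/5) + exp(4*I*pi/5) + 2*exp(2*I*pi/5)|^2 + 1*|1 + 2*exp(-2*I*pi/5) + exp(-4*I*pi/5) + 2*exp(2*I*pi/5)|^2 + 1*|1 + 2*exp(-4*I*pi/5) + exp(-2*I*pi/5) + 2*exp(4*I*pi/5)|^2]
  = (1/5)[(36) + (10 + 7*exp(-2*I*pi/5) + 6*exp(-4*I*pi/5) + 6*exp(4*I*pi/5) + 7*exp(2*I*pi/5)) + (10 + 6*exp(-2*I*pi/5) + 7*exp(-4*I*pi/5) + 7*exp(4*I*pi/5) + 6*exp(2*I*pi/5)) + (10 + 6*exp(-2*I*pi/5) + 7*exp(-4*I*pi/5) + 7*exp(4*I*pi/5) + 6*exp(2*I*pi/5)) + (10 + 7*exp(-2*I*pi/5) + 6*exp(-4*I*pi/5) + 6*exp(4*I*pi/5) + 7*exp(2*I*pi/5))] = 50/5 = 10.
(Exp terms are combined using exp(i*s)*conj(exp(i*t)) = exp(i*(s-t)), and sums of them are collapsed using the identity that for every m > 1 the m distinct m-th roots of unity sum to 0, e.g. 1 + exp(2*I*pi/3) + exp(-2*I*pi/3) = 0.)
A character is irreducible iff <chi, chi> = 1, so this representation is reducible.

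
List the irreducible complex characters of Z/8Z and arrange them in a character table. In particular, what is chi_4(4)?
Character table of Z/8Z (irreps indexed chi_0,...,chi_7 with chi_k(m) = zeta_8^(k*m), zeta_8 = exp(2*pi*i/8)):
  irrep \ class  {0} (size 1)  {1} (size 1)    {2} (size 1)  {3} (size 1)    {4} (size 1)  {5} (size 1)    {6} (size 1)  {7} (size 1)  
  chi_0          1             1               1             1               1             1               1             1             
  chi_1          1             exp(I*pi/4)     I             exp(3*I*pi/4)   -1            exp(-3*I*pi/4)  -I            exp(-I*pi/4)  
  chi_2          1             I               -1            -I              1             I               -1            -I            
  chi_3          1             exp(3*I*pi/4)   -I            exp(I*pi/4)     -1            exp(-I*pi/4)    I             exp(-3*I*pi/4)
  chi_4          1             -1              1             -1              1             -1              1             -1            
  chi_5          1             exp(-3*I*pi/4)  I             exp(-I*pi/4)    -1            exp(I*pi/4)     -I            exp(3*I*pi/4) 
  chi_6          1             -I              -1            I               1             -I              -1            I             
  chi_7          1             exp(-I*pi/4)    -I            exp(-3*I*pi/4)  -1            exp(3*I*pi/4)   I             exp(I*pi/4)   

Spot check: chi_4(4) = zeta_8^(4*4) = zeta_8^16 = 1.

Explanation: Z/8Z is abelian, so all 8 irreducible complex representations are 1-dimensional. They are given by chi_k(m) = zeta_8^(k*m) for k = 0,...,7. Row orthogonality: sum_m chi_k(m) conj(chi_l(m)) = 8 * [k = l].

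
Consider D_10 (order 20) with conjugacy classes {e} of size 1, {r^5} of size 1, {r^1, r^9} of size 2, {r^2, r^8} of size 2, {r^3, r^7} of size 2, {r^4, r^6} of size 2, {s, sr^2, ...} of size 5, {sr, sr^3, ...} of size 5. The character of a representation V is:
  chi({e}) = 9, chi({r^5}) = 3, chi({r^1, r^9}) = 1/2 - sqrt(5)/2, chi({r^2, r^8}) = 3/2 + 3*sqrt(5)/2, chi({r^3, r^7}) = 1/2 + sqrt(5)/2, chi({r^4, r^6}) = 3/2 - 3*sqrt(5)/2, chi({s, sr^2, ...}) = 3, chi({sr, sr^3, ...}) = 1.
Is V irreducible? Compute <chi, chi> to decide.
Not irreducible (reducible): <chi, chi> = 10 > 1.

Why: <chi, chi> = (1/|G|) sum_C |C| * |chi(C)|^2 = (1/20)[1*|9|^2 + 1*|3|^2 + 2*|1/2 - sqrt(5)/2|^2 + 2*|3/2 + 3*sqrt(5)/2|^2 + 2*|1/2 + sqrt(5)/2|^2 + 2*|3/2 - 3*sqrt(5)/2|^2 + 5*|3|^2 + 5*|1|^2]
  = (1/20)[(81) + (9) + (3 - sqrt(5)) + (9*sqrt(5) + 27) + (sqrt(5) + 3) + (27 - 9*sqrt(5)) + (45) + (5)] = 200/20 = 10.
A character is irreducible iff <chi, chi> = 1, so this representation is reducible.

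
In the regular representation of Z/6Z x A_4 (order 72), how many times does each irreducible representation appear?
Each irreducible V_i of dimension d_i appears with multiplicity d_i, i.e. rho_reg = (direct sum over all irreducibles V_i) d_i V_i. The irreducible dimensions for Z/6Z x A_4 are 1, 1, 1, 1, 1, 1, 1, 1, 1, 1, 1, 1, 1, 1, 1, 1, 1, 1, 3, 3, 3, 3, 3, 3: 18 irreducibles of dimension 1, each with multiplicity 1; 6 irreducibles of dimension 3, each with multiplicity 3. Total dimension 18*1*1 + 6*3*3 = 72 = |G|.

Explanation: General theorem: in the regular representation of a finite group G, each irreducible appears with multiplicity equal to its dimension. Check: dim(rho_reg) = sum d_i^2 = 1 + 1 + 1 + 1 + 1 + 1 + 1 + 1 + 1 + 1 + 1 + 1 + 1 + 1 + 1 + 1 + 1 + 1 + 9 + 9 + 9 + 9 + 9 + 9 = 72 = |G|.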